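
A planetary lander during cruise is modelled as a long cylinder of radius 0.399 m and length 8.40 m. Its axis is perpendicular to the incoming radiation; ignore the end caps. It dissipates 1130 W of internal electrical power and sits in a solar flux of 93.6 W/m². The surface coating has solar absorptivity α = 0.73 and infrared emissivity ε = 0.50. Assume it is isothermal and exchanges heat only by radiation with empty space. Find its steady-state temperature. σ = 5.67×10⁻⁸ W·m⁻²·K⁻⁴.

At steady state, absorbed solar power + internal power = radiated power.
Absorbed: α·S·A_cross = 0.73·93.6·6.703 = 458.0 W (cross-section 2rL).
Total input = 458.0 + 1130 = 1588 W.
Radiated: εσ·A_surf·T⁴ with A_surf = 2πrL = 21.06 m².
T⁴ = 1588/(0.50·5.67×10⁻⁸·21.06) = 2.660×10⁹ K⁴.

T ≈ 227 K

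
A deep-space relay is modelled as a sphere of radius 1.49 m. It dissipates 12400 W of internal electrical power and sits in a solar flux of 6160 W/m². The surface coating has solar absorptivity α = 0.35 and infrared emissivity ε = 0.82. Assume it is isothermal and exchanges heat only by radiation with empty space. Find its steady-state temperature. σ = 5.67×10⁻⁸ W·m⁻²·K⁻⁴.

T ≈ 381 K

At steady state, absorbed solar power + internal power = radiated power.
Absorbed: α·S·A_cross = 0.35·6160·6.975 = 15040 W (cross-section πr²).
Total input = 15040 + 12400 = 27440 W.
Radiated: εσ·A_surf·T⁴ with A_surf = 4πr² = 27.90 m².
T⁴ = 27440/(0.82·5.67×10⁻⁸·27.90) = 2.115×10¹⁰ K⁴.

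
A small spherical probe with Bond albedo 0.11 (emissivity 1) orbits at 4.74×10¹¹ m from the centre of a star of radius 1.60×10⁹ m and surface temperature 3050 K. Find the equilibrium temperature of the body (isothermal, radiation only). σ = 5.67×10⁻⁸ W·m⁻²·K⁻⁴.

The star's surface emits σT_*⁴; at distance d the flux is S = σT_*⁴(R_*/d)².
S = 5.67×10⁻⁸·(3050)⁴·(1.60×10⁹/4.74×10¹¹)² = 55.91 W/m².
For an isothermal sphere T⁴ = (1−a)S/(4σ) = 2.194×10⁸ K⁴.

T ≈ 122 K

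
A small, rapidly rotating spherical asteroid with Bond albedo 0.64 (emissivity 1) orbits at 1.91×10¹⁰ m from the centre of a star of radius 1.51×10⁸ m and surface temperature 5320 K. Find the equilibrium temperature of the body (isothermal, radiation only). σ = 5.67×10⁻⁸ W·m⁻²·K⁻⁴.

The star's surface emits σT_*⁴; at distance d the flux is S = σT_*⁴(R_*/d)².
S = 5.67×10⁻⁸·(5320)⁴·(1.51×10⁸/1.91×10¹⁰)² = 2839 W/m².
For an isothermal sphere T⁴ = (1−a)S/(4σ) = 4.506×10⁹ K⁴.

T ≈ 259 K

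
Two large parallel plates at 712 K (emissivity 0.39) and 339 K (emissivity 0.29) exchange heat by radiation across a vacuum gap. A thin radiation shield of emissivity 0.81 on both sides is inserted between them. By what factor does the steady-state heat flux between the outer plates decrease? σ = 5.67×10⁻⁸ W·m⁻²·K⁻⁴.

factor ≈ 1.29

Without shield: q₀ = σΔ(T⁴)/(1/ε₁+1/ε₂−1) with denominator 5.012.
With shield the two gaps are in series; the resistances add: (1/ε₁+1/ε_s−1)+(1/ε_s+1/ε₂−1) = 2.799+3.683 = 6.482.
Heat-flux ratio q₀/q = 6.482/5.012.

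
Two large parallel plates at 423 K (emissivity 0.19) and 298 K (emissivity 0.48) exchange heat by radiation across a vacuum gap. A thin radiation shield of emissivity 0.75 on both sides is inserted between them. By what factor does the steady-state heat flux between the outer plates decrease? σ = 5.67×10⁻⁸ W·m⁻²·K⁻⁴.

Without shield: q₀ = σΔ(T⁴)/(1/ε₁+1/ε₂−1) with denominator 6.346.
With shield the two gaps are in series; the resistances add: (1/ε₁+1/ε_s−1)+(1/ε_s+1/ε₂−1) = 5.596+2.417 = 8.013.
Heat-flux ratio q₀/q = 8.013/6.346.

factor ≈ 1.26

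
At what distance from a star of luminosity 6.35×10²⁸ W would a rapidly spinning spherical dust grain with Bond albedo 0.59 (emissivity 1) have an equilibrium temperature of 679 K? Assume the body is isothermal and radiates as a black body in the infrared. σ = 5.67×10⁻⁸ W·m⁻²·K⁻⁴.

d ≈ 2.07×10¹¹ m

For an isothermal black-emitting sphere, (1−a)S·πr² = σ·4πr²·T⁴ ⇒ S = 4σT⁴/(1−a).
S = 4·5.67×10⁻⁸·(679)⁴/0.410 = 1.176×10⁵ W/m².
Flux falls as S = L/(4πd²), so d = √(L/(4πS)) = √(6.35×10²⁸/(4π·1.176×10⁵)).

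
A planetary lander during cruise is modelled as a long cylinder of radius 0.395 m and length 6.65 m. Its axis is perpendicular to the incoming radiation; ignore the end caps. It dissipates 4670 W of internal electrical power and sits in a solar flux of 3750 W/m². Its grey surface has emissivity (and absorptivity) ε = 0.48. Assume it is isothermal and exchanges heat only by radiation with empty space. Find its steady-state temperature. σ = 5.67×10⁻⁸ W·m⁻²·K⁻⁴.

T ≈ 421 K

At steady state, absorbed solar power + internal power = radiated power.
Absorbed: α·S·A_cross = 0.48·3750·5.254 = 9456 W (cross-section 2rL).
Total input = 9456 + 4670 = 14130 W.
Radiated: εσ·A_surf·T⁴ with A_surf = 2πrL = 16.50 m².
T⁴ = 14130/(0.48·5.67×10⁻⁸·16.50) = 3.145×10¹⁰ K⁴.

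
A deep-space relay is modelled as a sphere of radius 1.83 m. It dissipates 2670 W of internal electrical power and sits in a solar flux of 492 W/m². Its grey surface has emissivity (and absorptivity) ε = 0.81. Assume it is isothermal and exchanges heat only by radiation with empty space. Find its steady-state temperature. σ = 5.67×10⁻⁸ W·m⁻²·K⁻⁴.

T ≈ 244 K

At steady state, absorbed solar power + internal power = radiated power.
Absorbed: α·S·A_cross = 0.81·492·10.52 = 4193 W (cross-section πr²).
Total input = 4193 + 2670 = 6863 W.
Radiated: εσ·A_surf·T⁴ with A_surf = 4πr² = 42.08 m².
T⁴ = 6863/(0.81·5.67×10⁻⁸·42.08) = 3.551×10⁹ K⁴.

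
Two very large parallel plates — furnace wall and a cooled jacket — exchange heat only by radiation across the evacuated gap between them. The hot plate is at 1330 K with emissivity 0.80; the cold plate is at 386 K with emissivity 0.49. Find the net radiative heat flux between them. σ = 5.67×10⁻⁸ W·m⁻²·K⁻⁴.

For two infinite grey parallel plates, q = σ(T₁⁴ − T₂⁴)/(1/ε₁ + 1/ε₂ − 1).
T₁⁴ − T₂⁴ = 3.129×10¹² − 2.220×10¹⁰ = 3.107×10¹² K⁴.
1/ε₁ + 1/ε₂ − 1 = 1.250 + 2.041 − 1 = 2.291.
q = 5.67×10⁻⁸ × 3.107×10¹² / 2.291.

q ≈ 76900 W/m²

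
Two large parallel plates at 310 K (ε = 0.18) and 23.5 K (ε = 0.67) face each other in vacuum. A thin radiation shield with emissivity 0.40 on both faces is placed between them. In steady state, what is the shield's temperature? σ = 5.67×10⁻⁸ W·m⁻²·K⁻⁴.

In steady state the net flux on the hot side equals that on the cold side.
σ(T₁⁴−T_s⁴)/D₁ = σ(T_s⁴−T₂⁴)/D₂, with D₁ = 1/ε₁+1/ε_s−1 = 7.056, D₂ = 1/ε_s+1/ε₂−1 = 2.993.
Solve for T_s⁴: T_s⁴ = (D₂·T₁⁴ + D₁·T₂⁴)/(D₁+D₂) = 2.751×10⁹ K⁴.

T_s ≈ 229 K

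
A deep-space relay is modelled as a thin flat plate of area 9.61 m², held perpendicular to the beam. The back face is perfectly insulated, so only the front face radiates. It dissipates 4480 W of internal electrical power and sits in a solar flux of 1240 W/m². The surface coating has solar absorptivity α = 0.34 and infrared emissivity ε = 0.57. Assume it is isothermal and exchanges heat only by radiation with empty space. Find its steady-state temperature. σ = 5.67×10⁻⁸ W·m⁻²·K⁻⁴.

T ≈ 407 K

At steady state, absorbed solar power + internal power = radiated power.
Absorbed: α·S·A_cross = 0.34·1240·9.610 = 4052 W (cross-section A).
Total input = 4052 + 4480 = 8532 W.
Radiated: εσ·A_surf·T⁴ with A_surf = A = 9.610 m².
T⁴ = 8532/(0.57·5.67×10⁻⁸·9.610) = 2.747×10¹⁰ K⁴.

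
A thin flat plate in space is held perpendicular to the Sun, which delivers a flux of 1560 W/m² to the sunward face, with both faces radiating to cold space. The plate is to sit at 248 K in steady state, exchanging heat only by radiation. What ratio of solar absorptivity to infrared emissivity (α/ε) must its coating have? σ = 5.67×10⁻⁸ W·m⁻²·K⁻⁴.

α/ε ≈ 0.275

Balance: αS·A = εσ·2A·T⁴ ⇒ α/ε = 2σT⁴/S.
α/ε = 2·5.67×10⁻⁸·(248)⁴/1560 = 2·5.67×10⁻⁸·3.783×10⁹/1560.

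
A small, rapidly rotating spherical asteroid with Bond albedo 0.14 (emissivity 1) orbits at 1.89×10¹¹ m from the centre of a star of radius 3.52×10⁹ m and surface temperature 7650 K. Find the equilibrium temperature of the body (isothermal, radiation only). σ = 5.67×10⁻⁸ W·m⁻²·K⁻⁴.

T ≈ 711 K

The star's surface emits σT_*⁴; at distance d the flux is S = σT_*⁴(R_*/d)².
S = 5.67×10⁻⁸·(7650)⁴·(3.52×10⁹/1.89×10¹¹)² = 67360 W/m².
For an isothermal sphere T⁴ = (1−a)S/(4σ) = 2.554×10¹¹ K⁴.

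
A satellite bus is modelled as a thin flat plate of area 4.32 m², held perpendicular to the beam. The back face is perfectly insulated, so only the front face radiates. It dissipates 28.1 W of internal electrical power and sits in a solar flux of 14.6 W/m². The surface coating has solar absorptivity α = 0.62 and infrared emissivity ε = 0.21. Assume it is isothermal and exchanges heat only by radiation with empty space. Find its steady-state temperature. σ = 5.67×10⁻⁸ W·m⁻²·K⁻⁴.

T ≈ 190 K

At steady state, absorbed solar power + internal power = radiated power.
Absorbed: α·S·A_cross = 0.62·14.6·4.320 = 39.10 W (cross-section A).
Total input = 39.10 + 28.1 = 67.20 W.
Radiated: εσ·A_surf·T⁴ with A_surf = A = 4.320 m².
T⁴ = 67.20/(0.21·5.67×10⁻⁸·4.320) = 1.307×10⁹ K⁴.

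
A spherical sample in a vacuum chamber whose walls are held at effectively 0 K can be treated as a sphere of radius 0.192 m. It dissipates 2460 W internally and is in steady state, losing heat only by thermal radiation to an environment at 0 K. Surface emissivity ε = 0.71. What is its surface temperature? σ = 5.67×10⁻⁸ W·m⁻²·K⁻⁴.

Steady state: internal power = radiated power, P = εσA T⁴.
Radiating area A = 4πr² = 0.4632 m².
T⁴ = P/(εσA) = 2460/(0.71·5.67×10⁻⁸·0.4632) = 1.319×10¹¹ K⁴.
T = (1.319×10¹¹)^(1/4).

T ≈ 603 K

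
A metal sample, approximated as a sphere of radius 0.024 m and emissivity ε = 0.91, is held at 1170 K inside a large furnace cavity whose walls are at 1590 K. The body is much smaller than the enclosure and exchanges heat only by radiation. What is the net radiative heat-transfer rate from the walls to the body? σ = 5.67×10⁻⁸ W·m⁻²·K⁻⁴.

P_net ≈ 1690 W

For a small grey body in a large enclosure: P_net = εσA(T_body⁴ − T_wall⁴).
A = 4πr² = 0.007238 m²; T_body⁴ − T_wall⁴ = 1.874×10¹² − 6.391×10¹² = -4.517×10¹² K⁴.
|P_net| = 0.91·5.67×10⁻⁸·0.007238·4.517×10¹².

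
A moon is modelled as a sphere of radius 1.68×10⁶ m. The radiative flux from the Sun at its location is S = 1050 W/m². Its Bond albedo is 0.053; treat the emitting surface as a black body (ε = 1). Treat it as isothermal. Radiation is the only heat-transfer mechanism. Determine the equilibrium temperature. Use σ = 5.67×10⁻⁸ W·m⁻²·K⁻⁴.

T ≈ 257 K

At equilibrium, absorbed power = emitted power.
Absorbing cross-section = πr² = 8.867×10¹² m²; emitting surface = 4πr² = 3.547×10¹³ m² (ratio 4).
(1−a)S·A_cross = εσ·A_surf·T⁴  ⇒  T⁴ = (1−a)S/(4σ).
T⁴ = 0.947·1050/(4·5.67×10⁻⁸) = 4.384×10⁹ K⁴.
T = (4.384×10⁹)^(1/4).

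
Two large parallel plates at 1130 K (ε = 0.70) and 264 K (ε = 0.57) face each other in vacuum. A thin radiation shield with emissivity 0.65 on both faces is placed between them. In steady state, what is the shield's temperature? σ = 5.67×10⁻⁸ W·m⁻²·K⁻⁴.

In steady state the net flux on the hot side equals that on the cold side.
σ(T₁⁴−T_s⁴)/D₁ = σ(T_s⁴−T₂⁴)/D₂, with D₁ = 1/ε₁+1/ε_s−1 = 1.967, D₂ = 1/ε_s+1/ε₂−1 = 2.293.
Solve for T_s⁴: T_s⁴ = (D₂·T₁⁴ + D₁·T₂⁴)/(D₁+D₂) = 8.798×10¹¹ K⁴.

T_s ≈ 969 K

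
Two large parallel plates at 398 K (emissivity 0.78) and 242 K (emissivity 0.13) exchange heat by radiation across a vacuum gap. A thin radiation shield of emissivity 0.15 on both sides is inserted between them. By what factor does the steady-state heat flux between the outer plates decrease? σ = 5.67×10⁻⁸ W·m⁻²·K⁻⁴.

factor ≈ 2.55

Without shield: q₀ = σΔ(T⁴)/(1/ε₁+1/ε₂−1) with denominator 7.974.
With shield the two gaps are in series; the resistances add: (1/ε₁+1/ε_s−1)+(1/ε_s+1/ε₂−1) = 6.949+13.36 = 20.31.
Heat-flux ratio q₀/q = 20.31/7.974.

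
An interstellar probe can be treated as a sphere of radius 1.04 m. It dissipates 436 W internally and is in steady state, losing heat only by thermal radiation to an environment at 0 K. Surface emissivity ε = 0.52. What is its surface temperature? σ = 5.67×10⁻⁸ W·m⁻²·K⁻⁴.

T ≈ 182 K

Steady state: internal power = radiated power, P = εσA T⁴.
Radiating area A = 4πr² = 13.59 m².
T⁴ = P/(εσA) = 436/(0.52·5.67×10⁻⁸·13.59) = 1.088×10⁹ K⁴.
T = (1.088×10⁹)^(1/4).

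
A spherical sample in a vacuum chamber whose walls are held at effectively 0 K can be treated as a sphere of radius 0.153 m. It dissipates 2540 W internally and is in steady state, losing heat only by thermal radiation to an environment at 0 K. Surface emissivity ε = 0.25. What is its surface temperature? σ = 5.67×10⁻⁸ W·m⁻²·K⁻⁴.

Steady state: internal power = radiated power, P = εσA T⁴.
Radiating area A = 4πr² = 0.2942 m².
T⁴ = P/(εσA) = 2540/(0.25·5.67×10⁻⁸·0.2942) = 6.091×10¹¹ K⁴.
T = (6.091×10¹¹)^(1/4).

T ≈ 883 K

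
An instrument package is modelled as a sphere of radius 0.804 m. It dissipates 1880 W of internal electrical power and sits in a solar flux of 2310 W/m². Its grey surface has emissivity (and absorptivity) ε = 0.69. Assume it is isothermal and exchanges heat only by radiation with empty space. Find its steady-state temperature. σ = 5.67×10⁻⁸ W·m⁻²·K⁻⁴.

T ≈ 356 K

At steady state, absorbed solar power + internal power = radiated power.
Absorbed: α·S·A_cross = 0.69·2310·2.031 = 3237 W (cross-section πr²).
Total input = 3237 + 1880 = 5117 W.
Radiated: εσ·A_surf·T⁴ with A_surf = 4πr² = 8.123 m².
T⁴ = 5117/(0.69·5.67×10⁻⁸·8.123) = 1.610×10¹⁰ K⁴.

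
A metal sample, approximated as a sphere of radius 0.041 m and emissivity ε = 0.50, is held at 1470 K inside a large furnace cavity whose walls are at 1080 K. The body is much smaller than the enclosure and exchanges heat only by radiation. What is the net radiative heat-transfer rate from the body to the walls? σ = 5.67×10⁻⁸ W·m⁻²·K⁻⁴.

P_net ≈ 1980 W

For a small grey body in a large enclosure: P_net = εσA(T_body⁴ − T_wall⁴).
A = 4πr² = 0.02112 m²; T_body⁴ − T_wall⁴ = 4.669×10¹² − 1.360×10¹² = 3.309×10¹² K⁴.
|P_net| = 0.50·5.67×10⁻⁸·0.02112·3.309×10¹².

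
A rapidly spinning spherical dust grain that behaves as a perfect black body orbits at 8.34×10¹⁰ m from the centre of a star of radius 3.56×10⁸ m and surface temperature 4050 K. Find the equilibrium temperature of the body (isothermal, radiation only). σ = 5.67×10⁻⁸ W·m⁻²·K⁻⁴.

T ≈ 187 K

The star's surface emits σT_*⁴; at distance d the flux is S = σT_*⁴(R_*/d)².
S = 5.67×10⁻⁸·(4050)⁴·(3.56×10⁸/8.34×10¹⁰)² = 278.0 W/m².
For an isothermal sphere T⁴ = (1−a)S/(4σ) = 1.226×10⁹ K⁴.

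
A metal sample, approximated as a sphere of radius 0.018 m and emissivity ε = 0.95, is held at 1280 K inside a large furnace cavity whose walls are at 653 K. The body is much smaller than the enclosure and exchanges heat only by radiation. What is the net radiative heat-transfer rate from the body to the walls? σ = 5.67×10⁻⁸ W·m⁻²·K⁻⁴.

P_net ≈ 549 W

For a small grey body in a large enclosure: P_net = εσA(T_body⁴ − T_wall⁴).
A = 4πr² = 0.004072 m²; T_body⁴ − T_wall⁴ = 2.684×10¹² − 1.818×10¹¹ = 2.503×10¹² K⁴.
|P_net| = 0.95·5.67×10⁻⁸·0.004072·2.503×10¹².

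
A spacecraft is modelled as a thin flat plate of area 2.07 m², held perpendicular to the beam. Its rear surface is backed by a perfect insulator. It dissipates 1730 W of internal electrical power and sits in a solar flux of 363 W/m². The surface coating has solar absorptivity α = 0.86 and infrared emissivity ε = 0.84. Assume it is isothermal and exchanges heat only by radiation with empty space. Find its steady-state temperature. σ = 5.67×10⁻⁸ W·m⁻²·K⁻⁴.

T ≈ 394 K

At steady state, absorbed solar power + internal power = radiated power.
Absorbed: α·S·A_cross = 0.86·363·2.070 = 646.2 W (cross-section A).
Total input = 646.2 + 1730 = 2376 W.
Radiated: εσ·A_surf·T⁴ with A_surf = A = 2.070 m².
T⁴ = 2376/(0.84·5.67×10⁻⁸·2.070) = 2.410×10¹⁰ K⁴.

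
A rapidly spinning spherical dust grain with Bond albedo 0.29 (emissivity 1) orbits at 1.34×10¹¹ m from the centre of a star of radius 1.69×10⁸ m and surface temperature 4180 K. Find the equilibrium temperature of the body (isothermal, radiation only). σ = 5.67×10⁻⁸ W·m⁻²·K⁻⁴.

T ≈ 96.4 K

The star's surface emits σT_*⁴; at distance d the flux is S = σT_*⁴(R_*/d)².
S = 5.67×10⁻⁸·(4180)⁴·(1.69×10⁸/1.34×10¹¹)² = 27.53 W/m².
For an isothermal sphere T⁴ = (1−a)S/(4σ) = 8.619×10⁷ K⁴.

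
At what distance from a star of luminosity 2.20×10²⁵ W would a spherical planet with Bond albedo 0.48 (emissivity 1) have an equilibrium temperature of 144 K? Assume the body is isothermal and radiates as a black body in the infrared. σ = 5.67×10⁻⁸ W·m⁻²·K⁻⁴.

For an isothermal black-emitting sphere, (1−a)S·πr² = σ·4πr²·T⁴ ⇒ S = 4σT⁴/(1−a).
S = 4·5.67×10⁻⁸·(144)⁴/0.520 = 187.5 W/m².
Flux falls as S = L/(4πd²), so d = √(L/(4πS)) = √(2.20×10²⁵/(4π·187.5)).

d ≈ 9.66×10¹⁰ m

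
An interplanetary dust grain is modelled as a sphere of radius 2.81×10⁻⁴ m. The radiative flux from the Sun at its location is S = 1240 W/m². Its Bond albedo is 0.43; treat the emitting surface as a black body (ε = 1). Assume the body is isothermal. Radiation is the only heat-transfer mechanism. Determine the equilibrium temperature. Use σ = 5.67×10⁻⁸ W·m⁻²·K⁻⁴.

T ≈ 236 K

At equilibrium, absorbed power = emitted power.
Absorbing cross-section = πr² = 2.481×10⁻⁷ m²; emitting surface = 4πr² = 9.923×10⁻⁷ m² (ratio 4).
(1−a)S·A_cross = εσ·A_surf·T⁴  ⇒  T⁴ = (1−a)S/(4σ).
T⁴ = 0.570·1240/(4·5.67×10⁻⁸) = 3.116×10⁹ K⁴.
T = (3.116×10⁹)^(1/4).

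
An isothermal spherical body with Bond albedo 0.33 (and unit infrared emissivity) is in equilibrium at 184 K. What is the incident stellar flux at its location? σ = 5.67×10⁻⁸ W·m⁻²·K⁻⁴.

(1−a)S·πr² = σ·4πr²·T⁴ ⇒ S = 4σT⁴/(1−a).
S = 4·5.67×10⁻⁸·1.146×10⁹/0.670.

S ≈ 388 W/m²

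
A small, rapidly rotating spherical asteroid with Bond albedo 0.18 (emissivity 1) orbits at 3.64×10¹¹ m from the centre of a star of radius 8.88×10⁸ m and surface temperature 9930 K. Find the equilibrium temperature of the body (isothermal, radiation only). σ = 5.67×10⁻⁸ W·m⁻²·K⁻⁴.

The star's surface emits σT_*⁴; at distance d the flux is S = σT_*⁴(R_*/d)².
S = 5.67×10⁻⁸·(9930)⁴·(8.88×10⁸/3.64×10¹¹)² = 3281 W/m².
For an isothermal sphere T⁴ = (1−a)S/(4σ) = 1.186×10¹⁰ K⁴.

T ≈ 330 K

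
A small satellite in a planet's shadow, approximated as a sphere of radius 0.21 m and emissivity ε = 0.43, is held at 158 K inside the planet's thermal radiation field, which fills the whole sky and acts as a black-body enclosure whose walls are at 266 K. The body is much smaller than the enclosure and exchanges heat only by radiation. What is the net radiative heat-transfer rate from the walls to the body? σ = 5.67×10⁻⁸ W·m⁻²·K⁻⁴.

P_net ≈ 59.2 W

For a small grey body in a large enclosure: P_net = εσA(T_body⁴ − T_wall⁴).
A = 4πr² = 0.5542 m²; T_body⁴ − T_wall⁴ = 6.232×10⁸ − 5.006×10⁹ = -4.383×10⁹ K⁴.
|P_net| = 0.43·5.67×10⁻⁸·0.5542·4.383×10⁹.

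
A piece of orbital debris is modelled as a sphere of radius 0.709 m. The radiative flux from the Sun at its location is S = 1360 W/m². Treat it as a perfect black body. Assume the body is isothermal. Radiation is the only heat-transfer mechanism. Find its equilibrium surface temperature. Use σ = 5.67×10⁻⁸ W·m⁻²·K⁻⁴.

T ≈ 278 K

At equilibrium, absorbed power = emitted power.
Absorbing cross-section = πr² = 1.579 m²; emitting surface = 4πr² = 6.317 m² (ratio 4).
S·A_cross = εσ·A_surf·T⁴  ⇒  T⁴ = S/(4σ).
T⁴ = 1.00·1360/(4·5.67×10⁻⁸) = 5.996×10⁹ K⁴.
T = (5.996×10⁹)^(1/4).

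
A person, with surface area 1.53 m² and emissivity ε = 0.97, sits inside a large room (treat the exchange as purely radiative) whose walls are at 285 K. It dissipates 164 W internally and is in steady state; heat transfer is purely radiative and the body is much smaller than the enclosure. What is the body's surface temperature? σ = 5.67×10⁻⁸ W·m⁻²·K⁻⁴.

T ≈ 304 K

For a small grey body in a large enclosure, net radiated power = εσA(T⁴ − T_w⁴).
Steady state: P = εσA(T⁴ − T_w⁴) with A = 1.53 m².
T⁴ = P/(εσA) + T_w⁴ = 164/(0.97·5.67×10⁻⁸·1.530) + (285)⁴
    = 1.949×10⁹ + 6.598×10⁹ = 8.546×10⁹ K⁴.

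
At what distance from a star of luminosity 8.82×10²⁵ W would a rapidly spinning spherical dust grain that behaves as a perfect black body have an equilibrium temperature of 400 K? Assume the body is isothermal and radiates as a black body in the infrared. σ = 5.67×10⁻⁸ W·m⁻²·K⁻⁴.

d ≈ 3.48×10¹⁰ m

For an isothermal black-emitting sphere, (1−a)S·πr² = σ·4πr²·T⁴ ⇒ S = 4σT⁴/(1−a).
S = 4·5.67×10⁻⁸·(400)⁴/1.00 = 5806 W/m².
Flux falls as S = L/(4πd²), so d = √(L/(4πS)) = √(8.82×10²⁵/(4π·5806)).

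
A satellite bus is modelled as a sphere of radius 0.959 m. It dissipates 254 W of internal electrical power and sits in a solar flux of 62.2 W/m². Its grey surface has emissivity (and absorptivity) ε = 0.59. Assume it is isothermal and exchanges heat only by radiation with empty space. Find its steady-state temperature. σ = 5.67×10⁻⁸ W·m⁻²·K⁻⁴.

T ≈ 175 K

At steady state, absorbed solar power + internal power = radiated power.
Absorbed: α·S·A_cross = 0.59·62.2·2.889 = 106.0 W (cross-section πr²).
Total input = 106.0 + 254 = 360.0 W.
Radiated: εσ·A_surf·T⁴ with A_surf = 4πr² = 11.56 m².
T⁴ = 360.0/(0.59·5.67×10⁻⁸·11.56) = 9.312×10⁸ K⁴.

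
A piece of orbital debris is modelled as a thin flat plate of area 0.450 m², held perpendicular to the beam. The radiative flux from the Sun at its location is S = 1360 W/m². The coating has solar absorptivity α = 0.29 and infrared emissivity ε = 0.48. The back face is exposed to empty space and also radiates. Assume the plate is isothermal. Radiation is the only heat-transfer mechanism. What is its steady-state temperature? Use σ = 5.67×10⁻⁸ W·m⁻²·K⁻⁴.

T ≈ 292 K

At equilibrium, absorbed power = emitted power.
Absorbing cross-section = A = 0.4500 m²; emitting surface = 2A = 0.9000 m² (ratio 2).
αS·A_cross = εσ·A_surf·T⁴  ⇒  T⁴ = αS/(ε·2σ).
T⁴ = 0.290·1360/(0.48·2·5.67×10⁻⁸) = 7.246×10⁹ K⁴.
T = (7.246×10⁹)^(1/4).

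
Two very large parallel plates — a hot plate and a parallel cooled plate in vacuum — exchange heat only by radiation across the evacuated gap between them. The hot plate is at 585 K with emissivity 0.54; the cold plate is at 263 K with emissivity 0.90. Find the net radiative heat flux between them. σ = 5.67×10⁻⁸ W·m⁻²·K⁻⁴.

For two infinite grey parallel plates, q = σ(T₁⁴ − T₂⁴)/(1/ε₁ + 1/ε₂ − 1).
T₁⁴ − T₂⁴ = 1.171×10¹¹ − 4.784×10⁹ = 1.123×10¹¹ K⁴.
1/ε₁ + 1/ε₂ − 1 = 1.852 + 1.111 − 1 = 1.963.
q = 5.67×10⁻⁸ × 1.123×10¹¹ / 1.963.

q ≈ 3240 W/m²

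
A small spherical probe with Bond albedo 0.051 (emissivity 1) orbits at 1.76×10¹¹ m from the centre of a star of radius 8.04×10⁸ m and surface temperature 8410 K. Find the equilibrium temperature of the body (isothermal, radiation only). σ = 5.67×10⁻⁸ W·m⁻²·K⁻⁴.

The star's surface emits σT_*⁴; at distance d the flux is S = σT_*⁴(R_*/d)².
S = 5.67×10⁻⁸·(8410)⁴·(8.04×10⁸/1.76×10¹¹)² = 5919 W/m².
For an isothermal sphere T⁴ = (1−a)S/(4σ) = 2.477×10¹⁰ K⁴.

T ≈ 397 K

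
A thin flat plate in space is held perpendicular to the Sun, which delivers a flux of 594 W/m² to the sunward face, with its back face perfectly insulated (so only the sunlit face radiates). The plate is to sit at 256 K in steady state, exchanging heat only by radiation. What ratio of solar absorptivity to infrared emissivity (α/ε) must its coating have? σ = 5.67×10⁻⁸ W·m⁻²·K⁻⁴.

Balance: αS·A = εσ·1A·T⁴ ⇒ α/ε = σT⁴/S.
α/ε = 5.67×10⁻⁸·(256)⁴/594 = 5.67×10⁻⁸·4.295×10⁹/594.

α/ε ≈ 0.410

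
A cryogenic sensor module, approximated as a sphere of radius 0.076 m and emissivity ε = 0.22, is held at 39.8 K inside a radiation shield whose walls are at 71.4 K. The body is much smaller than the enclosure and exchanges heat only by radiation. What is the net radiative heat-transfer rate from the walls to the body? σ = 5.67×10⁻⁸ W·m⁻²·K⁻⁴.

For a small grey body in a large enclosure: P_net = εσA(T_body⁴ − T_wall⁴).
A = 4πr² = 0.07258 m²; T_body⁴ − T_wall⁴ = 2.509×10⁶ − 2.599×10⁷ = -2.348×10⁷ K⁴.
|P_net| = 0.22·5.67×10⁻⁸·0.07258·2.348×10⁷.

P_net ≈ 0.0213 W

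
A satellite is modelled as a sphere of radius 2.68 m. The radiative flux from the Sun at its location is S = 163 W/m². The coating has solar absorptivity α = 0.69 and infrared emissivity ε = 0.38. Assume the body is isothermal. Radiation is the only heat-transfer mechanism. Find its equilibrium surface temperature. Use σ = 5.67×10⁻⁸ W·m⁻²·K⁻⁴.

T ≈ 190 K

At equilibrium, absorbed power = emitted power.
Absorbing cross-section = πr² = 22.56 m²; emitting surface = 4πr² = 90.26 m² (ratio 4).
αS·A_cross = εσ·A_surf·T⁴  ⇒  T⁴ = αS/(ε·4σ).
T⁴ = 0.690·163/(0.38·4·5.67×10⁻⁸) = 1.305×10⁹ K⁴.
T = (1.305×10⁹)^(1/4).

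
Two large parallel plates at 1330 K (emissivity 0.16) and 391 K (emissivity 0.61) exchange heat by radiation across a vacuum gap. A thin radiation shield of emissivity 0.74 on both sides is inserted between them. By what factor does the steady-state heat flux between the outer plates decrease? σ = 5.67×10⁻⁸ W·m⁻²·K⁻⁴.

Without shield: q₀ = σΔ(T⁴)/(1/ε₁+1/ε₂−1) with denominator 6.889.
With shield the two gaps are in series; the resistances add: (1/ε₁+1/ε_s−1)+(1/ε_s+1/ε₂−1) = 6.601+1.991 = 8.592.
Heat-flux ratio q₀/q = 8.592/6.889.

factor ≈ 1.25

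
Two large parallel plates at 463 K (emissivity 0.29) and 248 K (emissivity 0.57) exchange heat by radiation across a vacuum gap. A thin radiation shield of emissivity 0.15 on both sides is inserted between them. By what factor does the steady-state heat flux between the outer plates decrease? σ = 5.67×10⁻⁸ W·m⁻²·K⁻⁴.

factor ≈ 3.93

Without shield: q₀ = σΔ(T⁴)/(1/ε₁+1/ε₂−1) with denominator 4.203.
With shield the two gaps are in series; the resistances add: (1/ε₁+1/ε_s−1)+(1/ε_s+1/ε₂−1) = 9.115+7.421 = 16.54.
Heat-flux ratio q₀/q = 16.54/4.203.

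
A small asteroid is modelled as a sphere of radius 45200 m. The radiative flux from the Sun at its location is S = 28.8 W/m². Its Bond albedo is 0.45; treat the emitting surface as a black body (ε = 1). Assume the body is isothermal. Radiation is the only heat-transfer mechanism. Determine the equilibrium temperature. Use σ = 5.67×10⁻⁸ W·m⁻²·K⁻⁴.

At equilibrium, absorbed power = emitted power.
Absorbing cross-section = πr² = 6.418×10⁹ m²; emitting surface = 4πr² = 2.567×10¹⁰ m² (ratio 4).
(1−a)S·A_cross = εσ·A_surf·T⁴  ⇒  T⁴ = (1−a)S/(4σ).
T⁴ = 0.550·28.8/(4·5.67×10⁻⁸) = 6.984×10⁷ K⁴.
T = (6.984×10⁷)^(1/4).

T ≈ 91.4 K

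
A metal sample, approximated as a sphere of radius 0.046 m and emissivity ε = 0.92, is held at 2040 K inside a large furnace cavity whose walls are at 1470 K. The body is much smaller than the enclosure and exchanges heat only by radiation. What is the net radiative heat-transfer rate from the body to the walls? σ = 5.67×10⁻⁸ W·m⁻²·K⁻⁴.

For a small grey body in a large enclosure: P_net = εσA(T_body⁴ − T_wall⁴).
A = 4πr² = 0.02659 m²; T_body⁴ − T_wall⁴ = 1.732×10¹³ − 4.669×10¹² = 1.265×10¹³ K⁴.
|P_net| = 0.92·5.67×10⁻⁸·0.02659·1.265×10¹³.

P_net ≈ 17500 W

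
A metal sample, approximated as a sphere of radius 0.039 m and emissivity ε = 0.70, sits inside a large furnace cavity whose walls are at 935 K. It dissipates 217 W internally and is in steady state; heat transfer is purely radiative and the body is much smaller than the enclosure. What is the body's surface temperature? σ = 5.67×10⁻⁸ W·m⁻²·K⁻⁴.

T ≈ 1010 K

For a small grey body in a large enclosure, net radiated power = εσA(T⁴ − T_w⁴).
Steady state: P = εσA(T⁴ − T_w⁴) with A = 4πr² = 0.01911 m².
T⁴ = P/(εσA) + T_w⁴ = 217/(0.70·5.67×10⁻⁸·0.01911) + (935)⁴
    = 2.860×10¹¹ + 7.643×10¹¹ = 1.050×10¹² K⁴.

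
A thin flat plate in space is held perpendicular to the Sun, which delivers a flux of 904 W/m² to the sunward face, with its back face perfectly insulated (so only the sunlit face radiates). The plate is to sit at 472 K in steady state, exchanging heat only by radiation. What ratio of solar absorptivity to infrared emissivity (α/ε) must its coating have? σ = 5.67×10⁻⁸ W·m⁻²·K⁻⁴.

α/ε ≈ 3.11

Balance: αS·A = εσ·1A·T⁴ ⇒ α/ε = σT⁴/S.
α/ε = 5.67×10⁻⁸·(472)⁴/904 = 5.67×10⁻⁸·4.963×10¹⁰/904.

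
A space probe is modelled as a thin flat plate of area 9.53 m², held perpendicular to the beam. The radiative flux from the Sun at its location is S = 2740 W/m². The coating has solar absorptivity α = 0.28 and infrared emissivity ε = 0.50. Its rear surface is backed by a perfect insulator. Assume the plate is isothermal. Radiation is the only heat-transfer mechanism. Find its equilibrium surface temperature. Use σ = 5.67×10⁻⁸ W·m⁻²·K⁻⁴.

At equilibrium, absorbed power = emitted power.
Absorbing cross-section = A = 9.530 m²; emitting surface = A = 9.530 m² (ratio 1).
αS·A_cross = εσ·A_surf·T⁴  ⇒  T⁴ = αS/(ε·1σ).
T⁴ = 0.280·2740/(0.50·1·5.67×10⁻⁸) = 2.706×10¹⁰ K⁴.
T = (2.706×10¹⁰)^(1/4).

T ≈ 406 K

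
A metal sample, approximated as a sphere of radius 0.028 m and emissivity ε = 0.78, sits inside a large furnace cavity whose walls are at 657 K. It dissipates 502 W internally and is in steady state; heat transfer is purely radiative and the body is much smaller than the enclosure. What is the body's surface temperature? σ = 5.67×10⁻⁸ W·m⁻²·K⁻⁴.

T ≈ 1080 K

For a small grey body in a large enclosure, net radiated power = εσA(T⁴ − T_w⁴).
Steady state: P = εσA(T⁴ − T_w⁴) with A = 4πr² = 0.009852 m².
T⁴ = P/(εσA) + T_w⁴ = 502/(0.78·5.67×10⁻⁸·0.009852) + (657)⁴
    = 1.152×10¹² + 1.863×10¹¹ = 1.338×10¹² K⁴.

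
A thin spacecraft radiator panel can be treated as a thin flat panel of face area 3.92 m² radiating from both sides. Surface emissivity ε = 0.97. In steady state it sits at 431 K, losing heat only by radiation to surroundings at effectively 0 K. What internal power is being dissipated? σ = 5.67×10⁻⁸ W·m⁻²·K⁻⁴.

Steady state: P = εσA T⁴.
A = 2·3.92 = 7.840 m²; T⁴ = (431)⁴ = 3.451×10¹⁰ K⁴.
P = 0.97 × 5.67×10⁻⁸ × 7.840 × 3.451×10¹⁰.

P ≈ 14900 W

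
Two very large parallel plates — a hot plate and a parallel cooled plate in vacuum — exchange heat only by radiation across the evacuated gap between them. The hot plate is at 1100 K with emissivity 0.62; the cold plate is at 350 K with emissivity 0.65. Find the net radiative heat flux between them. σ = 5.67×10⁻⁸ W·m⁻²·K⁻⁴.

q ≈ 38200 W/m²

For two infinite grey parallel plates, q = σ(T₁⁴ − T₂⁴)/(1/ε₁ + 1/ε₂ − 1).
T₁⁴ − T₂⁴ = 1.464×10¹² − 1.501×10¹⁰ = 1.449×10¹² K⁴.
1/ε₁ + 1/ε₂ − 1 = 1.613 + 1.538 − 1 = 2.151.
q = 5.67×10⁻⁸ × 1.449×10¹² / 2.151.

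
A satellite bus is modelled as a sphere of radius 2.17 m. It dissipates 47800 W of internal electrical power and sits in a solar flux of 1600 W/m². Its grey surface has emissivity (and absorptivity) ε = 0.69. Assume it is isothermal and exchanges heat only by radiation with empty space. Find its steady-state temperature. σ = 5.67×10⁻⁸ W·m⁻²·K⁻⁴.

At steady state, absorbed solar power + internal power = radiated power.
Absorbed: α·S·A_cross = 0.69·1600·14.79 = 16330 W (cross-section πr²).
Total input = 16330 + 47800 = 64130 W.
Radiated: εσ·A_surf·T⁴ with A_surf = 4πr² = 59.17 m².
T⁴ = 64130/(0.69·5.67×10⁻⁸·59.17) = 2.770×10¹⁰ K⁴.

T ≈ 408 K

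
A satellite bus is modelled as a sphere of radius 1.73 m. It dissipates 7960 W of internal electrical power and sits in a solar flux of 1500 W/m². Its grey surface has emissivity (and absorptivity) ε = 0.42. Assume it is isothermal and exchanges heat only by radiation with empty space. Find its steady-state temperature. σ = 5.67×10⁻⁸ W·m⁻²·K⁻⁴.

T ≈ 353 K

At steady state, absorbed solar power + internal power = radiated power.
Absorbed: α·S·A_cross = 0.42·1500·9.402 = 5924 W (cross-section πr²).
Total input = 5924 + 7960 = 13880 W.
Radiated: εσ·A_surf·T⁴ with A_surf = 4πr² = 37.61 m².
T⁴ = 13880/(0.42·5.67×10⁻⁸·37.61) = 1.550×10¹⁰ K⁴.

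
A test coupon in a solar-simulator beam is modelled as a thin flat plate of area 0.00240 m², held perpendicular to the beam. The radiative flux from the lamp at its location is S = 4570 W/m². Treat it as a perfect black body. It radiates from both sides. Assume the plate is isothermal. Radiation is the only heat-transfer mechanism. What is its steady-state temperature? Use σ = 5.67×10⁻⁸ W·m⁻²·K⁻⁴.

At equilibrium, absorbed power = emitted power.
Absorbing cross-section = A = 0.002400 m²; emitting surface = 2A = 0.004800 m² (ratio 2).
S·A_cross = εσ·A_surf·T⁴  ⇒  T⁴ = S/(2σ).
T⁴ = 1.00·4570/(2·5.67×10⁻⁸) = 4.030×10¹⁰ K⁴.
T = (4.030×10¹⁰)^(1/4).

T ≈ 448 K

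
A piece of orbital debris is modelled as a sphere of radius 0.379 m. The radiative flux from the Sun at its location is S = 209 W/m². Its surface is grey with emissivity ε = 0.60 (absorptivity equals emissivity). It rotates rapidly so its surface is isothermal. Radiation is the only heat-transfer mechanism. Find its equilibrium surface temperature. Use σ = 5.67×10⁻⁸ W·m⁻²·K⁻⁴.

At equilibrium, absorbed power = emitted power.
Absorbing cross-section = πr² = 0.4513 m²; emitting surface = 4πr² = 1.805 m² (ratio 4).
εS·A_cross = εσ·A_surf·T⁴  ⇒  T⁴ = S/(4σ)   (ε cancels).
T⁴ = 209/(4·5.67×10⁻⁸) = 9.215×10⁸ K⁴.
T = (9.215×10⁸)^(1/4).

T ≈ 174 K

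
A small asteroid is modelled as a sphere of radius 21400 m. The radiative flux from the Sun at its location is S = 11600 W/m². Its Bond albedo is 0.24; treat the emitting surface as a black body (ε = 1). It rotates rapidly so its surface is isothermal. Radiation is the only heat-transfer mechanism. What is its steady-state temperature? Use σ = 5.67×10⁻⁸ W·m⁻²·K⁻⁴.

At equilibrium, absorbed power = emitted power.
Absorbing cross-section = πr² = 1.439×10⁹ m²; emitting surface = 4πr² = 5.755×10⁹ m² (ratio 4).
(1−a)S·A_cross = εσ·A_surf·T⁴  ⇒  T⁴ = (1−a)S/(4σ).
T⁴ = 0.760·11600/(4·5.67×10⁻⁸) = 3.887×10¹⁰ K⁴.
T = (3.887×10¹⁰)^(1/4).

T ≈ 444 K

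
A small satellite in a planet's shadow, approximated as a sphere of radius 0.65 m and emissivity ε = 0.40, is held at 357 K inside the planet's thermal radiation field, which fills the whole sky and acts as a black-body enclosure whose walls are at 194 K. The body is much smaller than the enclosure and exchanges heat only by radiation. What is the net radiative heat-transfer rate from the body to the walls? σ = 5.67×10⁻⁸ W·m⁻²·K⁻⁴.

For a small grey body in a large enclosure: P_net = εσA(T_body⁴ − T_wall⁴).
A = 4πr² = 5.309 m²; T_body⁴ − T_wall⁴ = 1.624×10¹⁰ − 1.416×10⁹ = 1.483×10¹⁰ K⁴.
|P_net| = 0.40·5.67×10⁻⁸·5.309·1.483×10¹⁰.

P_net ≈ 1790 W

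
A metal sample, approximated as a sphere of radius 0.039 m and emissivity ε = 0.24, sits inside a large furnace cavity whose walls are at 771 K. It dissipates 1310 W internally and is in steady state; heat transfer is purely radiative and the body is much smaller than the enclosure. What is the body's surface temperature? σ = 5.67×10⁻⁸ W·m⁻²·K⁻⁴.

For a small grey body in a large enclosure, net radiated power = εσA(T⁴ − T_w⁴).
Steady state: P = εσA(T⁴ − T_w⁴) with A = 4πr² = 0.01911 m².
T⁴ = P/(εσA) + T_w⁴ = 1310/(0.24·5.67×10⁻⁸·0.01911) + (771)⁴
    = 5.037×10¹² + 3.534×10¹¹ = 5.390×10¹² K⁴.

T ≈ 1520 K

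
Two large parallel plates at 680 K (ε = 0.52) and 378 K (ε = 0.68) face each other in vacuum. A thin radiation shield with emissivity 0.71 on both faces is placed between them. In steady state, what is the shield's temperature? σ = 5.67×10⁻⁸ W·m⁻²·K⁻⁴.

In steady state the net flux on the hot side equals that on the cold side.
σ(T₁⁴−T_s⁴)/D₁ = σ(T_s⁴−T₂⁴)/D₂, with D₁ = 1/ε₁+1/ε_s−1 = 2.332, D₂ = 1/ε_s+1/ε₂−1 = 1.879.
Solve for T_s⁴: T_s⁴ = (D₂·T₁⁴ + D₁·T₂⁴)/(D₁+D₂) = 1.067×10¹¹ K⁴.

T_s ≈ 572 K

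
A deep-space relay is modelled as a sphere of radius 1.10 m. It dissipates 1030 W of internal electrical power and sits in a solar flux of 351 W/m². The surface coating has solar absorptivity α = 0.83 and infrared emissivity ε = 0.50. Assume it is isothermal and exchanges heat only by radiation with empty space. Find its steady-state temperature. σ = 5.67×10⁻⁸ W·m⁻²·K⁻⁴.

T ≈ 265 K

At steady state, absorbed solar power + internal power = radiated power.
Absorbed: α·S·A_cross = 0.83·351·3.801 = 1107 W (cross-section πr²).
Total input = 1107 + 1030 = 2137 W.
Radiated: εσ·A_surf·T⁴ with A_surf = 4πr² = 15.21 m².
T⁴ = 2137/(0.50·5.67×10⁻⁸·15.21) = 4.958×10⁹ K⁴.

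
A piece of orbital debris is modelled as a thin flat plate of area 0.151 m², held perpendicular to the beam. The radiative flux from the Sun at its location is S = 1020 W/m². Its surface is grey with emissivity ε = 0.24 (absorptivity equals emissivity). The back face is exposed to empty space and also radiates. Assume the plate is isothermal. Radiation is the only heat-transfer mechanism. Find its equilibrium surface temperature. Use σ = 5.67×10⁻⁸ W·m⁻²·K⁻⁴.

At equilibrium, absorbed power = emitted power.
Absorbing cross-section = A = 0.1510 m²; emitting surface = 2A = 0.3020 m² (ratio 2).
εS·A_cross = εσ·A_surf·T⁴  ⇒  T⁴ = S/(2σ)   (ε cancels).
T⁴ = 1020/(2·5.67×10⁻⁸) = 8.995×10⁹ K⁴.
T = (8.995×10⁹)^(1/4).

T ≈ 308 K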